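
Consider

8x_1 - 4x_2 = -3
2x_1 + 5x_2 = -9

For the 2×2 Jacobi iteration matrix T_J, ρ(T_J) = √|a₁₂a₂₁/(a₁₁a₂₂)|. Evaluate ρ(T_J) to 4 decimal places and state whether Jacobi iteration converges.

a₁₂a₂₁/(a₁₁a₂₂) = (-4)·(2) / ((8)·(5)) = -0.200000
ρ = √|-0.200000| = √0.200000 = 0.4472
ρ < 1, so Jacobi converges

0.4472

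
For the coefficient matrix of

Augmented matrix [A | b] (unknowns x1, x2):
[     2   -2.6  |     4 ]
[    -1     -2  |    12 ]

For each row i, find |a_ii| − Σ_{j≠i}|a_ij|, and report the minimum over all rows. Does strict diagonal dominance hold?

row 1: |2| − (2.6) = -0.6
row 2: |-2| − (1) = 1
minimum over rows = -0.6 → not strictly diagonally dominant

-0.6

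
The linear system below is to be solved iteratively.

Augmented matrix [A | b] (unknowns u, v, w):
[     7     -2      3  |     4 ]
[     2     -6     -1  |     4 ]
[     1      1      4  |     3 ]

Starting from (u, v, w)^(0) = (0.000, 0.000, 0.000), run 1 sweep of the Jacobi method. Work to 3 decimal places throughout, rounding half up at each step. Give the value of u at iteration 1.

0.571

Iteration 1:
  u = (4 - (-2)·0.000 - (3)·0.000) / (7) = 0.571
  v = (4 - (2)·0.000 - (-1)·0.000) / (-6) = -0.667
  w = (3 - (1)·0.000 - (1)·0.000) / (4) = 0.750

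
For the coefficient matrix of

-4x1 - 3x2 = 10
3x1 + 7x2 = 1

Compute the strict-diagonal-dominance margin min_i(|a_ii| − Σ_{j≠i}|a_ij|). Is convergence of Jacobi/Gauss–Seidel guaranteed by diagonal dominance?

1

row 1: |-4| − (3) = 1
row 2: |7| − (3) = 4
minimum over rows = 1 → strictly diagonally dominant (convergence guaranteed)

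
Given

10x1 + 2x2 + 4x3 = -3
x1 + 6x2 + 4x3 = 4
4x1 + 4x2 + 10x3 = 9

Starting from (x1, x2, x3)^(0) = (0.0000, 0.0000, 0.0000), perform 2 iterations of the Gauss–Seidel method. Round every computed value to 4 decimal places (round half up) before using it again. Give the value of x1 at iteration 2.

Iteration 1:
  x1 = (-3 - (2)·0.0000 - (4)·0.0000) / (10) = -0.3000
  x2 = (4 - (1)·-0.3000 - (4)·0.0000) / (6) = 0.7167
  x3 = (9 - (4)·-0.3000 - (4)·0.7167) / (10) = 0.7333
Iteration 2:
  x1 = (-3 - (2)·0.7167 - (4)·0.7333) / (10) = -0.7367
  x2 = (4 - (1)·-0.7367 - (4)·0.7333) / (6) = 0.3006
  x3 = (9 - (4)·-0.7367 - (4)·0.3006) / (10) = 1.0744

-0.7367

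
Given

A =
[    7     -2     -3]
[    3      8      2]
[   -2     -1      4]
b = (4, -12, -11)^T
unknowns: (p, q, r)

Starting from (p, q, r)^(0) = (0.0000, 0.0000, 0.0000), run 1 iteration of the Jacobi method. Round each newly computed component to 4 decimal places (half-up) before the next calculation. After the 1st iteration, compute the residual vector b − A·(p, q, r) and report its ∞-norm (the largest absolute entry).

Iteration 1:
  p = (4 - (-2)·0.0000 - (-3)·0.0000) / (7) = 0.5714
  q = (-12 - (3)·0.0000 - (2)·0.0000) / (8) = -1.5000
  r = (-11 - (-2)·0.0000 - (-1)·0.0000) / (4) = -2.7500
Residual b − A·x = (-11.2498, 3.7858, -0.3572); ∞-norm = 11.2498

11.2498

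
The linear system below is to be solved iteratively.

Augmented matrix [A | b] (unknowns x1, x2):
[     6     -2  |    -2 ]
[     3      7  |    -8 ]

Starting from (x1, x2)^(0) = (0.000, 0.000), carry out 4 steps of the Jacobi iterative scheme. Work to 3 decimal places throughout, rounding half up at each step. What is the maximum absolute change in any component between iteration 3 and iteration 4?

0.055

Iteration 1:
  x1 = (-2 - (-2)·0.000) / (6) = -0.333
  x2 = (-8 - (3)·0.000) / (7) = -1.143
Iteration 2:
  x1 = (-2 - (-2)·-1.143) / (6) = -0.714
  x2 = (-8 - (3)·-0.333) / (7) = -1.000
Iteration 3:
  x1 = (-2 - (-2)·-1.000) / (6) = -0.667
  x2 = (-8 - (3)·-0.714) / (7) = -0.837
Iteration 4:
  x1 = (-2 - (-2)·-0.837) / (6) = -0.612
  x2 = (-8 - (3)·-0.667) / (7) = -0.857
Change: (0.055, -0.020) → max |·| = 0.055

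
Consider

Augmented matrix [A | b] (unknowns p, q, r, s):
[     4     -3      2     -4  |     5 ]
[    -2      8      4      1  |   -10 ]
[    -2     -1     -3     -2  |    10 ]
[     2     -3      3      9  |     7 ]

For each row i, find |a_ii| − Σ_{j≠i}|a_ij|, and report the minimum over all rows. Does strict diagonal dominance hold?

row 1: |4| − (3+2+4) = -5
row 2: |8| − (2+4+1) = 1
row 3: |-3| − (2+1+2) = -2
row 4: |9| − (2+3+3) = 1
minimum over rows = -5 → not strictly diagonally dominant

-5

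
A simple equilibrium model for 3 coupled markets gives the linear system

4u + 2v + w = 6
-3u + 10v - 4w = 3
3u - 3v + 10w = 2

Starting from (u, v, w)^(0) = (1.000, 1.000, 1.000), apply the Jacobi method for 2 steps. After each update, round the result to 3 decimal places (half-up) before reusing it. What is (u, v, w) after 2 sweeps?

(0.950, 0.605, 0.275)

Iteration 1:
  u = (6 - (2)·1.000 - (1)·1.000) / (4) = 0.750
  v = (3 - (-3)·1.000 - (-4)·1.000) / (10) = 1.000
  w = (2 - (3)·1.000 - (-3)·1.000) / (10) = 0.200
Iteration 2:
  u = (6 - (2)·1.000 - (1)·0.200) / (4) = 0.950
  v = (3 - (-3)·0.750 - (-4)·0.200) / (10) = 0.605
  w = (2 - (3)·0.750 - (-3)·1.000) / (10) = 0.275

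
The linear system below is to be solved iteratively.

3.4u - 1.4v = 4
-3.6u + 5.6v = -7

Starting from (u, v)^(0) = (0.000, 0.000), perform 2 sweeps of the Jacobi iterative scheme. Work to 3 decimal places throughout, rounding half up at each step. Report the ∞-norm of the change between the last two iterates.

Iteration 1:
  u = (4 - (-1.4)·0.000) / (3.4) = 1.176
  v = (-7 - (-3.6)·0.000) / (5.6) = -1.250
Iteration 2:
  u = (4 - (-1.4)·-1.250) / (3.4) = 0.662
  v = (-7 - (-3.6)·1.176) / (5.6) = -0.494
Change: (-0.514, 0.756) → max |·| = 0.756

0.756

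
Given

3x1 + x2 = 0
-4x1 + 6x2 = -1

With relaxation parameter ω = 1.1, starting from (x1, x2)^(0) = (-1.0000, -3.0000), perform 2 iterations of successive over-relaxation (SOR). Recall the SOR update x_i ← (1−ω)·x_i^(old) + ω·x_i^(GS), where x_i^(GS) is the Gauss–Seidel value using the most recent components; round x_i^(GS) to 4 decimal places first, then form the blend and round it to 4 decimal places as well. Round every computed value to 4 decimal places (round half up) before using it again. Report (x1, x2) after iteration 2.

Iteration 1:
  x1: GS value = (0 - (1)·-3.0000) / (3) = 1.0000;  x1 ← (1−ω)·-1.0000 + ω·1.0000 = 1.2000
  x2: GS value = (-1 - (-4)·1.2000) / (6) = 0.6333;  x2 ← (1−ω)·-3.0000 + ω·0.6333 = 0.9966
Iteration 2:
  x1: GS value = (0 - (1)·0.9966) / (3) = -0.3322;  x1 ← (1−ω)·1.2000 + ω·-0.3322 = -0.4854
  x2: GS value = (-1 - (-4)·-0.4854) / (6) = -0.4903;  x2 ← (1−ω)·0.9966 + ω·-0.4903 = -0.6390

(-0.4854, -0.6390)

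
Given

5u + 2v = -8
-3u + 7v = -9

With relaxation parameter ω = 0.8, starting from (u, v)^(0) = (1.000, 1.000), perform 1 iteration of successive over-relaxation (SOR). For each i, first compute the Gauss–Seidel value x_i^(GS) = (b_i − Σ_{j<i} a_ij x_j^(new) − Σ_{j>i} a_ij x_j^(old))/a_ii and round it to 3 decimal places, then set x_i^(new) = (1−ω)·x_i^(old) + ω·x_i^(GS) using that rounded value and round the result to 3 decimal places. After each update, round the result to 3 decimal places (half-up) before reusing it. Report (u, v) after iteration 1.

(-1.400, -1.309)

Iteration 1:
  u: GS value = (-8 - (2)·1.000) / (5) = -2.000;  u ← (1−ω)·1.000 + ω·-2.000 = -1.400
  v: GS value = (-9 - (-3)·-1.400) / (7) = -1.886;  v ← (1−ω)·1.000 + ω·-1.886 = -1.309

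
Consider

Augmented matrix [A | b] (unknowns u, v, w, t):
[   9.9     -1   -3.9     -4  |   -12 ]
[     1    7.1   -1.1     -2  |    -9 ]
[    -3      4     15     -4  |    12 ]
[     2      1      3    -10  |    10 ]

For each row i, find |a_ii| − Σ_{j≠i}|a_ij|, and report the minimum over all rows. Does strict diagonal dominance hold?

row 1: |9.9| − (1+3.9+4) = 1
row 2: |7.1| − (1+1.1+2) = 3
row 3: |15| − (3+4+4) = 4
row 4: |-10| − (2+1+3) = 4
minimum over rows = 1 → strictly diagonally dominant (convergence guaranteed)

1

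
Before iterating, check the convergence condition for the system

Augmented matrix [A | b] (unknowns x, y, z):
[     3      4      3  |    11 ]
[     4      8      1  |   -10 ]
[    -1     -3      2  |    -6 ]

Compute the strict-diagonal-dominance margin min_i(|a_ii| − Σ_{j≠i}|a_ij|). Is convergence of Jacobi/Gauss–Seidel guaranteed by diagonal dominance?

row 1: |3| − (4+3) = -4
row 2: |8| − (4+1) = 3
row 3: |2| − (1+3) = -2
minimum over rows = -4 → not strictly diagonally dominant

-4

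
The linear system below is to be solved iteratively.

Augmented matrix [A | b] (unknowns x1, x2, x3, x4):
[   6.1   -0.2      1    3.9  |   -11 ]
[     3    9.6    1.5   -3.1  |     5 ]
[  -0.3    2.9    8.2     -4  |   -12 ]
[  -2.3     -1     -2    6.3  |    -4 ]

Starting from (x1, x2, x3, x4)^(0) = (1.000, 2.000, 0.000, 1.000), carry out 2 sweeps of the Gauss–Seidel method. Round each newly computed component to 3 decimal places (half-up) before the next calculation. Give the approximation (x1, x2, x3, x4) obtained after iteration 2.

(-0.356, 0.316, -2.450, -1.493)

Iteration 1:
  x1 = (-11 - (-0.2)·2.000 - (1)·0.000 - (3.9)·1.000) / (6.1) = -2.377
  x2 = (5 - (3)·-2.377 - (1.5)·0.000 - (-3.1)·1.000) / (9.6) = 1.587
  x3 = (-12 - (-0.3)·-2.377 - (2.9)·1.587 - (-4)·1.000) / (8.2) = -1.624
  x4 = (-4 - (-2.3)·-2.377 - (-1)·1.587 - (-2)·-1.624) / (6.3) = -1.766
Iteration 2:
  x1 = (-11 - (-0.2)·1.587 - (1)·-1.624 - (3.9)·-1.766) / (6.1) = -0.356
  x2 = (5 - (3)·-0.356 - (1.5)·-1.624 - (-3.1)·-1.766) / (9.6) = 0.316
  x3 = (-12 - (-0.3)·-0.356 - (2.9)·0.316 - (-4)·-1.766) / (8.2) = -2.450
  x4 = (-4 - (-2.3)·-0.356 - (-1)·0.316 - (-2)·-2.450) / (6.3) = -1.493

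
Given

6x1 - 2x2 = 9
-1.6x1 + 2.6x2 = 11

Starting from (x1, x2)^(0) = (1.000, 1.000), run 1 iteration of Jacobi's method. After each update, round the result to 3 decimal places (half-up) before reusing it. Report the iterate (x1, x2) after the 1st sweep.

Iteration 1:
  x1 = (9 - (-2)·1.000) / (6) = 1.833
  x2 = (11 - (-1.6)·1.000) / (2.6) = 4.846

(1.833, 4.846)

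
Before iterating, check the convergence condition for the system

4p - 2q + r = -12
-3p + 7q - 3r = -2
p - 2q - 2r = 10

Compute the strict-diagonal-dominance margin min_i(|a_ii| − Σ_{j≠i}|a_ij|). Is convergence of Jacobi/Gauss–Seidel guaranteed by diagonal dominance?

row 1: |4| − (2+1) = 1
row 2: |7| − (3+3) = 1
row 3: |-2| − (1+2) = -1
minimum over rows = -1 → not strictly diagonally dominant

-1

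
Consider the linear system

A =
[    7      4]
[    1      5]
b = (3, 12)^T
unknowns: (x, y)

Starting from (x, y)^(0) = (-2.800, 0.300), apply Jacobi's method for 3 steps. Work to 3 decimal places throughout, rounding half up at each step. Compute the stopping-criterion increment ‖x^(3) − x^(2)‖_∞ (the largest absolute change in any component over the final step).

Iteration 1:
  x = (3 - (4)·0.300) / (7) = 0.257
  y = (12 - (1)·-2.800) / (5) = 2.960
Iteration 2:
  x = (3 - (4)·2.960) / (7) = -1.263
  y = (12 - (1)·0.257) / (5) = 2.349
Iteration 3:
  x = (3 - (4)·2.349) / (7) = -0.914
  y = (12 - (1)·-1.263) / (5) = 2.653
Change: (0.349, 0.304) → max |·| = 0.349

0.349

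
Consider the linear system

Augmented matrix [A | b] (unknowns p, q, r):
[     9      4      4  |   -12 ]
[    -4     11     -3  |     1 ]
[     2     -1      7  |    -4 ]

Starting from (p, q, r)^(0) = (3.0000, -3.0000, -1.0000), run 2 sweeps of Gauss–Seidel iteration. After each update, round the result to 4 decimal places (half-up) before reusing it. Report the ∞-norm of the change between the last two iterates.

1.4571

Iteration 1:
  p = (-12 - (4)·-3.0000 - (4)·-1.0000) / (9) = 0.4444
  q = (1 - (-4)·0.4444 - (-3)·-1.0000) / (11) = -0.0202
  r = (-4 - (2)·0.4444 - (-1)·-0.0202) / (7) = -0.7013
Iteration 2:
  p = (-12 - (4)·-0.0202 - (4)·-0.7013) / (9) = -1.0127
  q = (1 - (-4)·-1.0127 - (-3)·-0.7013) / (11) = -0.4686
  r = (-4 - (2)·-1.0127 - (-1)·-0.4686) / (7) = -0.3490
Change: (-1.4571, -0.4484, 0.3523) → max |·| = 1.4571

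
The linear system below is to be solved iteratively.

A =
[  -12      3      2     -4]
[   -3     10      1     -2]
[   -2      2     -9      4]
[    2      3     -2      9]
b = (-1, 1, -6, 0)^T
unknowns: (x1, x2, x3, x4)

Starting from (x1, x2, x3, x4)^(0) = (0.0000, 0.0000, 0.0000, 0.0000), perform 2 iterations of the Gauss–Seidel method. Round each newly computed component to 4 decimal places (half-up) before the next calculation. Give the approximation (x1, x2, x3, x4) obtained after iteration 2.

(0.1972, 0.1096, 0.6872, 0.0724)

Iteration 1:
  x1 = (-1 - (3)·0.0000 - (2)·0.0000 - (-4)·0.0000) / (-12) = 0.0833
  x2 = (1 - (-3)·0.0833 - (1)·0.0000 - (-2)·0.0000) / (10) = 0.1250
  x3 = (-6 - (-2)·0.0833 - (2)·0.1250 - (4)·0.0000) / (-9) = 0.6759
  x4 = (0 - (2)·0.0833 - (3)·0.1250 - (-2)·0.6759) / (9) = 0.0900
Iteration 2:
  x1 = (-1 - (3)·0.1250 - (2)·0.6759 - (-4)·0.0900) / (-12) = 0.1972
  x2 = (1 - (-3)·0.1972 - (1)·0.6759 - (-2)·0.0900) / (10) = 0.1096
  x3 = (-6 - (-2)·0.1972 - (2)·0.1096 - (4)·0.0900) / (-9) = 0.6872
  x4 = (0 - (2)·0.1972 - (3)·0.1096 - (-2)·0.6872) / (9) = 0.0724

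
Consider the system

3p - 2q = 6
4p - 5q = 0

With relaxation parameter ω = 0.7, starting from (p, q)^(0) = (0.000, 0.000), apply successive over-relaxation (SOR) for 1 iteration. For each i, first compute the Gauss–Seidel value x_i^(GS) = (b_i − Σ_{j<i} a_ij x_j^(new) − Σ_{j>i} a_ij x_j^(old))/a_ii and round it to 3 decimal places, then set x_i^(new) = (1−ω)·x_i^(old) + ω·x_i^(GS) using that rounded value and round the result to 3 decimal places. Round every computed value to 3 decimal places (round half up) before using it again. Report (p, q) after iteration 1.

Iteration 1:
  p: GS value = (6 - (-2)·0.000) / (3) = 2.000;  p ← (1−ω)·0.000 + ω·2.000 = 1.400
  q: GS value = (0 - (4)·1.400) / (-5) = 1.120;  q ← (1−ω)·0.000 + ω·1.120 = 0.784

(1.400, 0.784)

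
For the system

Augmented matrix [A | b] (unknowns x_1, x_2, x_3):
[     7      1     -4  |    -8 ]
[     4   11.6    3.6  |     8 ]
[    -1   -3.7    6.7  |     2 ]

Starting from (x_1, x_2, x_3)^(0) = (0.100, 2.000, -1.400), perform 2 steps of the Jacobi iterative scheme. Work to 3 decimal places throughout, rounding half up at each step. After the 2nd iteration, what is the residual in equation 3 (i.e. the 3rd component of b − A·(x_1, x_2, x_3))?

1.473

Iteration 1:
  x_1 = (-8 - (1)·2.000 - (-4)·-1.400) / (7) = -2.229
  x_2 = (8 - (4)·0.100 - (3.6)·-1.400) / (11.6) = 1.090
  x_3 = (2 - (-1)·0.100 - (-3.7)·2.000) / (6.7) = 1.418
Iteration 2:
  x_1 = (-8 - (1)·1.090 - (-4)·1.418) / (7) = -0.488
  x_2 = (8 - (4)·-2.229 - (3.6)·1.418) / (11.6) = 1.018
  x_3 = (2 - (-1)·-2.229 - (-3.7)·1.090) / (6.7) = 0.568
Residual b − A·x = (-3.330, -3.902, 1.473)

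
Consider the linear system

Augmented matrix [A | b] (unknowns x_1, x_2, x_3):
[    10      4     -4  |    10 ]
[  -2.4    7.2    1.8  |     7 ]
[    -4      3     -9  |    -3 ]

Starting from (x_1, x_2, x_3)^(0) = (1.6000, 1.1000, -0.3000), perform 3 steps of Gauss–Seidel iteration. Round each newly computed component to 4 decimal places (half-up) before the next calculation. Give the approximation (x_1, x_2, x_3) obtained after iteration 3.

Iteration 1:
  x_1 = (10 - (4)·1.1000 - (-4)·-0.3000) / (10) = 0.4400
  x_2 = (7 - (-2.4)·0.4400 - (1.8)·-0.3000) / (7.2) = 1.1939
  x_3 = (-3 - (-4)·0.4400 - (3)·1.1939) / (-9) = 0.5357
Iteration 2:
  x_1 = (10 - (4)·1.1939 - (-4)·0.5357) / (10) = 0.7367
  x_2 = (7 - (-2.4)·0.7367 - (1.8)·0.5357) / (7.2) = 1.0839
  x_3 = (-3 - (-4)·0.7367 - (3)·1.0839) / (-9) = 0.3672
Iteration 3:
  x_1 = (10 - (4)·1.0839 - (-4)·0.3672) / (10) = 0.7133
  x_2 = (7 - (-2.4)·0.7133 - (1.8)·0.3672) / (7.2) = 1.1182
  x_3 = (-3 - (-4)·0.7133 - (3)·1.1182) / (-9) = 0.3890

(0.7133, 1.1182, 0.3890)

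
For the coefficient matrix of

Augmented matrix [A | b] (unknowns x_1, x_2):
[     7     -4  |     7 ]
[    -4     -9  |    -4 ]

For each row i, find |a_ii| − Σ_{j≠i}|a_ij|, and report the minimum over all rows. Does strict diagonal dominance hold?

row 1: |7| − (4) = 3
row 2: |-9| − (4) = 5
minimum over rows = 3 → strictly diagonally dominant (convergence guaranteed)

3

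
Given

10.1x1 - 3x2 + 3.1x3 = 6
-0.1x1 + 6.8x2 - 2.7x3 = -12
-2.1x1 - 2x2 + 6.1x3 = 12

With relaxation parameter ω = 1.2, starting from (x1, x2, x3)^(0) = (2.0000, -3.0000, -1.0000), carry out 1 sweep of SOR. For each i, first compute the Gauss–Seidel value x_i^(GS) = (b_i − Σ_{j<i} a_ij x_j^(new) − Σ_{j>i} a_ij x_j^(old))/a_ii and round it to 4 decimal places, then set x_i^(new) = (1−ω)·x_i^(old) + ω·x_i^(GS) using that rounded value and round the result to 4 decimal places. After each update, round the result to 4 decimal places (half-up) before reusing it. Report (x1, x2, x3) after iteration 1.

(-0.3881, -2.0010, 1.6130)

Iteration 1:
  x1: GS value = (6 - (-3)·-3.0000 - (3.1)·-1.0000) / (10.1) = 0.0099;  x1 ← (1−ω)·2.0000 + ω·0.0099 = -0.3881
  x2: GS value = (-12 - (-0.1)·-0.3881 - (-2.7)·-1.0000) / (6.8) = -2.1675;  x2 ← (1−ω)·-3.0000 + ω·-2.1675 = -2.0010
  x3: GS value = (12 - (-2.1)·-0.3881 - (-2)·-2.0010) / (6.1) = 1.1775;  x3 ← (1−ω)·-1.0000 + ω·1.1775 = 1.6130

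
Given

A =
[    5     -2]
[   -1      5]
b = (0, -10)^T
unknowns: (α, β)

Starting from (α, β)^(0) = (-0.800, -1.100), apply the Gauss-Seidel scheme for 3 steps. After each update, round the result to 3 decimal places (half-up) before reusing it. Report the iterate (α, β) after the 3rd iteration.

(-0.867, -2.173)

Iteration 1:
  α = (0 - (-2)·-1.100) / (5) = -0.440
  β = (-10 - (-1)·-0.440) / (5) = -2.088
Iteration 2:
  α = (0 - (-2)·-2.088) / (5) = -0.835
  β = (-10 - (-1)·-0.835) / (5) = -2.167
Iteration 3:
  α = (0 - (-2)·-2.167) / (5) = -0.867
  β = (-10 - (-1)·-0.867) / (5) = -2.173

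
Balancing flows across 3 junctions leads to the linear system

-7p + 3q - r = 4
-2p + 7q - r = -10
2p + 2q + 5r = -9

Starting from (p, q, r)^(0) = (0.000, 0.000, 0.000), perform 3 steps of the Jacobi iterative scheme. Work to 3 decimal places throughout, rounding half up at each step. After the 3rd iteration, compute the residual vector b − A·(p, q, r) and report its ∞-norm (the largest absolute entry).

Iteration 1:
  p = (4 - (3)·0.000 - (-1)·0.000) / (-7) = -0.571
  q = (-10 - (-2)·0.000 - (-1)·0.000) / (7) = -1.429
  r = (-9 - (2)·0.000 - (2)·0.000) / (5) = -1.800
Iteration 2:
  p = (4 - (3)·-1.429 - (-1)·-1.800) / (-7) = -0.927
  q = (-10 - (-2)·-0.571 - (-1)·-1.800) / (7) = -1.849
  r = (-9 - (2)·-0.571 - (2)·-1.429) / (5) = -1.000
Iteration 3:
  p = (4 - (3)·-1.849 - (-1)·-1.000) / (-7) = -1.221
  q = (-10 - (-2)·-0.927 - (-1)·-1.000) / (7) = -1.836
  r = (-9 - (2)·-0.927 - (2)·-1.849) / (5) = -0.690
Residual b − A·x = (0.271, -0.280, 0.564); ∞-norm = 0.564

0.564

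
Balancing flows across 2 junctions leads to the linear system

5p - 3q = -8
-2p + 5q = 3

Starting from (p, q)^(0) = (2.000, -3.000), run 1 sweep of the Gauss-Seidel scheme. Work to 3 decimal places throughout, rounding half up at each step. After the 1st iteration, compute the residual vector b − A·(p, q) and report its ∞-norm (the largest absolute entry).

Iteration 1:
  p = (-8 - (-3)·-3.000) / (5) = -3.400
  q = (3 - (-2)·-3.400) / (5) = -0.760
Residual b − A·x = (6.720, 0.000); ∞-norm = 6.720

6.720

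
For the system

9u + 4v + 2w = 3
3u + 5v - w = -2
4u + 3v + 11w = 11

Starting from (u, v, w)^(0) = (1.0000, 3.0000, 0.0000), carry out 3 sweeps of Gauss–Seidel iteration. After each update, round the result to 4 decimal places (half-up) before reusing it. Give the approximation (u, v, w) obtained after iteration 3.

Iteration 1:
  u = (3 - (4)·3.0000 - (2)·0.0000) / (9) = -1.0000
  v = (-2 - (3)·-1.0000 - (-1)·0.0000) / (5) = 0.2000
  w = (11 - (4)·-1.0000 - (3)·0.2000) / (11) = 1.3091
Iteration 2:
  u = (3 - (4)·0.2000 - (2)·1.3091) / (9) = -0.0465
  v = (-2 - (3)·-0.0465 - (-1)·1.3091) / (5) = -0.1103
  w = (11 - (4)·-0.0465 - (3)·-0.1103) / (11) = 1.0470
Iteration 3:
  u = (3 - (4)·-0.1103 - (2)·1.0470) / (9) = 0.1497
  v = (-2 - (3)·0.1497 - (-1)·1.0470) / (5) = -0.2804
  w = (11 - (4)·0.1497 - (3)·-0.2804) / (11) = 1.0220

(0.1497, -0.2804, 1.0220)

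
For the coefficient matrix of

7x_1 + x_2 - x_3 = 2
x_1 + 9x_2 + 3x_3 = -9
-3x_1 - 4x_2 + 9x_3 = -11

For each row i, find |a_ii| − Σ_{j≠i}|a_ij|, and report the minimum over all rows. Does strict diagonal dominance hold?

row 1: |7| − (1+1) = 5
row 2: |9| − (1+3) = 5
row 3: |9| − (3+4) = 2
minimum over rows = 2 → strictly diagonally dominant (convergence guaranteed)

2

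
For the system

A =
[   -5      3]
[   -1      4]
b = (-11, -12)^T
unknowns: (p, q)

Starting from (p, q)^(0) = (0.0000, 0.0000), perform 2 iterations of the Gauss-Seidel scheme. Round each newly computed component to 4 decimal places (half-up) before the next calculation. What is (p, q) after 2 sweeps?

(0.7300, -2.8175)

Iteration 1:
  p = (-11 - (3)·0.0000) / (-5) = 2.2000
  q = (-12 - (-1)·2.2000) / (4) = -2.4500
Iteration 2:
  p = (-11 - (3)·-2.4500) / (-5) = 0.7300
  q = (-12 - (-1)·0.7300) / (4) = -2.8175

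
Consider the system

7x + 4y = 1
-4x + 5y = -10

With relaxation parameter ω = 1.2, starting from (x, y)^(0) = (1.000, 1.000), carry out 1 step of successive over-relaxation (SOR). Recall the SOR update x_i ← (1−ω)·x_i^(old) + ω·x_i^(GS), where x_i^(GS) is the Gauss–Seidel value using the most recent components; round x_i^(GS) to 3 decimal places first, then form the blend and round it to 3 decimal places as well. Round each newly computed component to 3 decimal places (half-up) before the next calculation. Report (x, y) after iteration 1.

(-0.715, -3.286)

Iteration 1:
  x: GS value = (1 - (4)·1.000) / (7) = -0.429;  x ← (1−ω)·1.000 + ω·-0.429 = -0.715
  y: GS value = (-10 - (-4)·-0.715) / (5) = -2.572;  y ← (1−ω)·1.000 + ω·-2.572 = -3.286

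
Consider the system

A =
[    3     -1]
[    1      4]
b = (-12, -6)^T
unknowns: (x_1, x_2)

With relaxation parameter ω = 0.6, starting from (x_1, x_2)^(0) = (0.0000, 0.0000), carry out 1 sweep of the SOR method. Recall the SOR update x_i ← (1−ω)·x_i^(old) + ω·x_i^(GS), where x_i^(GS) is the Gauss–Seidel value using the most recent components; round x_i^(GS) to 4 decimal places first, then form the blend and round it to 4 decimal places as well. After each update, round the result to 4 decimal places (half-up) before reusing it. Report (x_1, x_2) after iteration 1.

(-2.4000, -0.5400)

Iteration 1:
  x_1: GS value = (-12 - (-1)·0.0000) / (3) = -4.0000;  x_1 ← (1−ω)·0.0000 + ω·-4.0000 = -2.4000
  x_2: GS value = (-6 - (1)·-2.4000) / (4) = -0.9000;  x_2 ← (1−ω)·0.0000 + ω·-0.9000 = -0.5400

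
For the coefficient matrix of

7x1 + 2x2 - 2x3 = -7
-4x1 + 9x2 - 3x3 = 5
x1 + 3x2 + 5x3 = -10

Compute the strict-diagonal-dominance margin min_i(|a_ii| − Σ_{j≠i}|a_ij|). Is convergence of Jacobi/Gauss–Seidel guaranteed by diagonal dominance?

row 1: |7| − (2+2) = 3
row 2: |9| − (4+3) = 2
row 3: |5| − (1+3) = 1
minimum over rows = 1 → strictly diagonally dominant (convergence guaranteed)

1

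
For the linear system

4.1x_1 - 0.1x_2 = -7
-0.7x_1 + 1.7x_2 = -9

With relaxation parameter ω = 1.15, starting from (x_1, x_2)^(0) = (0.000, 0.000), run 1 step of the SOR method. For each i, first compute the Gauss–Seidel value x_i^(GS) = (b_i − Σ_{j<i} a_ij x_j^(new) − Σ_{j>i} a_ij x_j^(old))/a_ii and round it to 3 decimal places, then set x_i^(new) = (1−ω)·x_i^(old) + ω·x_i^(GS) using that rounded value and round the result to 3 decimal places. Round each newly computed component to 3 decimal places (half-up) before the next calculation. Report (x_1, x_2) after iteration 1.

(-1.963, -7.017)

Iteration 1:
  x_1: GS value = (-7 - (-0.1)·0.000) / (4.1) = -1.707;  x_1 ← (1−ω)·0.000 + ω·-1.707 = -1.963
  x_2: GS value = (-9 - (-0.7)·-1.963) / (1.7) = -6.102;  x_2 ← (1−ω)·0.000 + ω·-6.102 = -7.017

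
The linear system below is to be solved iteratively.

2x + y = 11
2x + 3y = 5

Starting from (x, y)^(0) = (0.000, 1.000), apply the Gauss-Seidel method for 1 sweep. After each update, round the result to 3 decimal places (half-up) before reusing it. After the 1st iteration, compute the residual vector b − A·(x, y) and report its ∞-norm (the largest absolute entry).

2.667

Iteration 1:
  x = (11 - (1)·1.000) / (2) = 5.000
  y = (5 - (2)·5.000) / (3) = -1.667
Residual b − A·x = (2.667, 0.001); ∞-norm = 2.667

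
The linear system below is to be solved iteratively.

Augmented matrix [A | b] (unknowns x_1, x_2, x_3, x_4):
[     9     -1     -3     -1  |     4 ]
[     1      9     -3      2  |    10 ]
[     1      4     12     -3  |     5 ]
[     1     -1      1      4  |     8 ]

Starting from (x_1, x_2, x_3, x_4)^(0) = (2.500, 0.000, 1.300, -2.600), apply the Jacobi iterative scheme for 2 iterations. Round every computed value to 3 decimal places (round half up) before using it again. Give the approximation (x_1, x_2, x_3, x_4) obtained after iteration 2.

(0.619, 0.665, 0.015, 2.424)

Iteration 1:
  x_1 = (4 - (-1)·0.000 - (-3)·1.300 - (-1)·-2.600) / (9) = 0.589
  x_2 = (10 - (1)·2.500 - (-3)·1.300 - (2)·-2.600) / (9) = 1.844
  x_3 = (5 - (1)·2.500 - (4)·0.000 - (-3)·-2.600) / (12) = -0.442
  x_4 = (8 - (1)·2.500 - (-1)·0.000 - (1)·1.300) / (4) = 1.050
Iteration 2:
  x_1 = (4 - (-1)·1.844 - (-3)·-0.442 - (-1)·1.050) / (9) = 0.619
  x_2 = (10 - (1)·0.589 - (-3)·-0.442 - (2)·1.050) / (9) = 0.665
  x_3 = (5 - (1)·0.589 - (4)·1.844 - (-3)·1.050) / (12) = 0.015
  x_4 = (8 - (1)·0.589 - (-1)·1.844 - (1)·-0.442) / (4) = 2.424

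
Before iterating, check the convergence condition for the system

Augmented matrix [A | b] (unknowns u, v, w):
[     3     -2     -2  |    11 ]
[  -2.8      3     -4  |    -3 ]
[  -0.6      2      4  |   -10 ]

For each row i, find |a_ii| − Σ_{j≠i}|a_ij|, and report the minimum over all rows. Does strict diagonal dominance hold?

-3.8

row 1: |3| − (2+2) = -1
row 2: |3| − (2.8+4) = -3.8
row 3: |4| − (0.6+2) = 1.4
minimum over rows = -3.8 → not strictly diagonally dominant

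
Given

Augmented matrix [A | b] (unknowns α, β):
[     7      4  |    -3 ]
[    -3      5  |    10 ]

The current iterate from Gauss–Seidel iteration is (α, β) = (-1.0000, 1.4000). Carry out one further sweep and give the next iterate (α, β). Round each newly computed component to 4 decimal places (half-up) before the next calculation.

One sweep:
  α = (-3 - (4)·1.4000) / (7) = -1.2286
  β = (10 - (-3)·-1.2286) / (5) = 1.2628

(-1.2286, 1.2628)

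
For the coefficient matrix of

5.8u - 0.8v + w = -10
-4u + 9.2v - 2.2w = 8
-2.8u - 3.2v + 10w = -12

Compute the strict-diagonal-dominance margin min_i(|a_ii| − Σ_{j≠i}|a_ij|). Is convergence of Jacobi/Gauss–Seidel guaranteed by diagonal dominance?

3

row 1: |5.8| − (0.8+1) = 4
row 2: |9.2| − (4+2.2) = 3
row 3: |10| − (2.8+3.2) = 4
minimum over rows = 3 → strictly diagonally dominant (convergence guaranteed)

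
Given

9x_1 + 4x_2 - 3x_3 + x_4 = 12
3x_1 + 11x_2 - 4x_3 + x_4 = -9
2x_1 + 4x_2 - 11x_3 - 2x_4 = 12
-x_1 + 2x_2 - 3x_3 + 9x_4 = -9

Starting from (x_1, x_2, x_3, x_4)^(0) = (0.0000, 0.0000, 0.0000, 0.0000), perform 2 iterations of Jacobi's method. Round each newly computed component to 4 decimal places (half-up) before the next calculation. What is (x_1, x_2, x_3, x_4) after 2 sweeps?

Iteration 1:
  x_1 = (12 - (4)·0.0000 - (-3)·0.0000 - (1)·0.0000) / (9) = 1.3333
  x_2 = (-9 - (3)·0.0000 - (-4)·0.0000 - (1)·0.0000) / (11) = -0.8182
  x_3 = (12 - (2)·0.0000 - (4)·0.0000 - (-2)·0.0000) / (-11) = -1.0909
  x_4 = (-9 - (-1)·0.0000 - (2)·0.0000 - (-3)·0.0000) / (9) = -1.0000
Iteration 2:
  x_1 = (12 - (4)·-0.8182 - (-3)·-1.0909 - (1)·-1.0000) / (9) = 1.4445
  x_2 = (-9 - (3)·1.3333 - (-4)·-1.0909 - (1)·-1.0000) / (11) = -1.4876
  x_3 = (12 - (2)·1.3333 - (4)·-0.8182 - (-2)·-1.0000) / (-11) = -0.9642
  x_4 = (-9 - (-1)·1.3333 - (2)·-0.8182 - (-3)·-1.0909) / (9) = -1.0337

(1.4445, -1.4876, -0.9642, -1.0337)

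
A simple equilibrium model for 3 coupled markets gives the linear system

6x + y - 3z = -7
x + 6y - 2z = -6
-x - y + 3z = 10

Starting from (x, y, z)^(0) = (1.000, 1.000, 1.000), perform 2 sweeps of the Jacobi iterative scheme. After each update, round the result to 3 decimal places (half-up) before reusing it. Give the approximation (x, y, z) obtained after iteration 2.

Iteration 1:
  x = (-7 - (1)·1.000 - (-3)·1.000) / (6) = -0.833
  y = (-6 - (1)·1.000 - (-2)·1.000) / (6) = -0.833
  z = (10 - (-1)·1.000 - (-1)·1.000) / (3) = 4.000
Iteration 2:
  x = (-7 - (1)·-0.833 - (-3)·4.000) / (6) = 0.972
  y = (-6 - (1)·-0.833 - (-2)·4.000) / (6) = 0.472
  z = (10 - (-1)·-0.833 - (-1)·-0.833) / (3) = 2.778

(0.972, 0.472, 2.778)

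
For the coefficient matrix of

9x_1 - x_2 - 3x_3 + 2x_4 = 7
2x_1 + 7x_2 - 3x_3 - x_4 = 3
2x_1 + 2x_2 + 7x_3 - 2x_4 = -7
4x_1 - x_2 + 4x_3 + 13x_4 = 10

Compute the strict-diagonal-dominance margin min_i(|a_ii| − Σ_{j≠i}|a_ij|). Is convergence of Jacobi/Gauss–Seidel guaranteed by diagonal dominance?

row 1: |9| − (1+3+2) = 3
row 2: |7| − (2+3+1) = 1
row 3: |7| − (2+2+2) = 1
row 4: |13| − (4+1+4) = 4
minimum over rows = 1 → strictly diagonally dominant (convergence guaranteed)

1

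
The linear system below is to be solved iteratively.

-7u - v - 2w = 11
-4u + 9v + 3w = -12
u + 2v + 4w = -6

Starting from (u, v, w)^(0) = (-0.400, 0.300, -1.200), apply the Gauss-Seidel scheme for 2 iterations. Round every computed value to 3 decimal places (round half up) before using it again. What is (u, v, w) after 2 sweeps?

Iteration 1:
  u = (11 - (-1)·0.300 - (-2)·-1.200) / (-7) = -1.271
  v = (-12 - (-4)·-1.271 - (3)·-1.200) / (9) = -1.498
  w = (-6 - (1)·-1.271 - (2)·-1.498) / (4) = -0.433
Iteration 2:
  u = (11 - (-1)·-1.498 - (-2)·-0.433) / (-7) = -1.234
  v = (-12 - (-4)·-1.234 - (3)·-0.433) / (9) = -1.737
  w = (-6 - (1)·-1.234 - (2)·-1.737) / (4) = -0.323

(-1.234, -1.737, -0.323)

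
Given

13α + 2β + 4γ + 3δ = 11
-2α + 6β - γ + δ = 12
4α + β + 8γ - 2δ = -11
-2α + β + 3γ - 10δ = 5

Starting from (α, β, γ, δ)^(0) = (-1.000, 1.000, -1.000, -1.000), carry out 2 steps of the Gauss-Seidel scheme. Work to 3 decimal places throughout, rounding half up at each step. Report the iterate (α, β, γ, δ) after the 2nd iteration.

Iteration 1:
  α = (11 - (2)·1.000 - (4)·-1.000 - (3)·-1.000) / (13) = 1.231
  β = (12 - (-2)·1.231 - (-1)·-1.000 - (1)·-1.000) / (6) = 2.410
  γ = (-11 - (4)·1.231 - (1)·2.410 - (-2)·-1.000) / (8) = -2.542
  δ = (5 - (-2)·1.231 - (1)·2.410 - (3)·-2.542) / (-10) = -1.268
Iteration 2:
  α = (11 - (2)·2.410 - (4)·-2.542 - (3)·-1.268) / (13) = 1.550
  β = (12 - (-2)·1.550 - (-1)·-2.542 - (1)·-1.268) / (6) = 2.304
  γ = (-11 - (4)·1.550 - (1)·2.304 - (-2)·-1.268) / (8) = -2.755
  δ = (5 - (-2)·1.550 - (1)·2.304 - (3)·-2.755) / (-10) = -1.406

(1.550, 2.304, -2.755, -1.406)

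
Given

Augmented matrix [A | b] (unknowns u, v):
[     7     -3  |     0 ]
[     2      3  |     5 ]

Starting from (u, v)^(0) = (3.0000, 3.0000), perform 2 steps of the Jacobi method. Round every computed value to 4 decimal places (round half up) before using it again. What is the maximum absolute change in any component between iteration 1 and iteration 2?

1.4285

Iteration 1:
  u = (0 - (-3)·3.0000) / (7) = 1.2857
  v = (5 - (2)·3.0000) / (3) = -0.3333
Iteration 2:
  u = (0 - (-3)·-0.3333) / (7) = -0.1428
  v = (5 - (2)·1.2857) / (3) = 0.8095
Change: (-1.4285, 1.1428) → max |·| = 1.4285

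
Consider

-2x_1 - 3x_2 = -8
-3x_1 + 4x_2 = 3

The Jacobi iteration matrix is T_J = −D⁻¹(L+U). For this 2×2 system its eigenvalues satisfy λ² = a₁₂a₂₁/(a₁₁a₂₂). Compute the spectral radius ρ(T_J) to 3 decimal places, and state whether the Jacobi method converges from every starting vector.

1.061

a₁₂a₂₁/(a₁₁a₂₂) = (-3)·(-3) / ((-2)·(4)) = -1.125000
ρ = √|-1.125000| = √1.125000 = 1.061
ρ > 1, so Jacobi diverges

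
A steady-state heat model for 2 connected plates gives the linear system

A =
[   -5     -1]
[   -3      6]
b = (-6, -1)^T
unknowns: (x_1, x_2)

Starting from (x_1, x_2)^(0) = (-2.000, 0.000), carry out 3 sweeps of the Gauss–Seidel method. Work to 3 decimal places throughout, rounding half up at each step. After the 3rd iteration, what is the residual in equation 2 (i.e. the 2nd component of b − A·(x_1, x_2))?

Iteration 1:
  x_1 = (-6 - (-1)·0.000) / (-5) = 1.200
  x_2 = (-1 - (-3)·1.200) / (6) = 0.433
Iteration 2:
  x_1 = (-6 - (-1)·0.433) / (-5) = 1.113
  x_2 = (-1 - (-3)·1.113) / (6) = 0.390
Iteration 3:
  x_1 = (-6 - (-1)·0.390) / (-5) = 1.122
  x_2 = (-1 - (-3)·1.122) / (6) = 0.394
Residual b − A·x = (0.004, 0.002)

0.002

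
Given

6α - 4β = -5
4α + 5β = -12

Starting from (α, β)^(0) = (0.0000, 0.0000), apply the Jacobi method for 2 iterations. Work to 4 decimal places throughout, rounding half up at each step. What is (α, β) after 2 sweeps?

(-2.4333, -1.7334)

Iteration 1:
  α = (-5 - (-4)·0.0000) / (6) = -0.8333
  β = (-12 - (4)·0.0000) / (5) = -2.4000
Iteration 2:
  α = (-5 - (-4)·-2.4000) / (6) = -2.4333
  β = (-12 - (4)·-0.8333) / (5) = -1.7334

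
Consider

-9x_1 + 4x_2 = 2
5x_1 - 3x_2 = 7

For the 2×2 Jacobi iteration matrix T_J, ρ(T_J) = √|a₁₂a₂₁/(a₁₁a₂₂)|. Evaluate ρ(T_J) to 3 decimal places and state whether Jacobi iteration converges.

0.861

a₁₂a₂₁/(a₁₁a₂₂) = (4)·(5) / ((-9)·(-3)) = 0.740741
ρ = √|0.740741| = √0.740741 = 0.861
ρ < 1, so Jacobi converges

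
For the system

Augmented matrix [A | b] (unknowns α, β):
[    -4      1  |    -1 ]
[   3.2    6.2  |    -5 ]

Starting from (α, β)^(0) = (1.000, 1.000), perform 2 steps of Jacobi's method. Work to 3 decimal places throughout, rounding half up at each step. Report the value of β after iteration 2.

-1.065

Iteration 1:
  α = (-1 - (1)·1.000) / (-4) = 0.500
  β = (-5 - (3.2)·1.000) / (6.2) = -1.323
Iteration 2:
  α = (-1 - (1)·-1.323) / (-4) = -0.081
  β = (-5 - (3.2)·0.500) / (6.2) = -1.065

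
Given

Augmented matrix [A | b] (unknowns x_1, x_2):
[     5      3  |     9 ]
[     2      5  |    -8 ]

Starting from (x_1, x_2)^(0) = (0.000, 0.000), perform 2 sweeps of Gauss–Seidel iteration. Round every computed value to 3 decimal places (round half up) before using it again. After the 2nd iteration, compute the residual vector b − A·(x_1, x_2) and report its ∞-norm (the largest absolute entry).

1.671

Iteration 1:
  x_1 = (9 - (3)·0.000) / (5) = 1.800
  x_2 = (-8 - (2)·1.800) / (5) = -2.320
Iteration 2:
  x_1 = (9 - (3)·-2.320) / (5) = 3.192
  x_2 = (-8 - (2)·3.192) / (5) = -2.877
Residual b − A·x = (1.671, 0.001); ∞-norm = 1.671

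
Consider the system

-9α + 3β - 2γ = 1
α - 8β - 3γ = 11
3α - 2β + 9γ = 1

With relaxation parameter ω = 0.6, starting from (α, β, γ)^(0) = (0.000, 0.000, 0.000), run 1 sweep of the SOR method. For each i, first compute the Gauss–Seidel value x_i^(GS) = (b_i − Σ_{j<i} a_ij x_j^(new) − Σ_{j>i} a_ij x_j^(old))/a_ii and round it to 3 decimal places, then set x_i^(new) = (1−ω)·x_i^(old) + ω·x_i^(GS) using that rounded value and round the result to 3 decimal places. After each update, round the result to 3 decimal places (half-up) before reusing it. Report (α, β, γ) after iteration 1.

(-0.067, -0.830, -0.031)

Iteration 1:
  α: GS value = (1 - (3)·0.000 - (-2)·0.000) / (-9) = -0.111;  α ← (1−ω)·0.000 + ω·-0.111 = -0.067
  β: GS value = (11 - (1)·-0.067 - (-3)·0.000) / (-8) = -1.383;  β ← (1−ω)·0.000 + ω·-1.383 = -0.830
  γ: GS value = (1 - (3)·-0.067 - (-2)·-0.830) / (9) = -0.051;  γ ← (1−ω)·0.000 + ω·-0.051 = -0.031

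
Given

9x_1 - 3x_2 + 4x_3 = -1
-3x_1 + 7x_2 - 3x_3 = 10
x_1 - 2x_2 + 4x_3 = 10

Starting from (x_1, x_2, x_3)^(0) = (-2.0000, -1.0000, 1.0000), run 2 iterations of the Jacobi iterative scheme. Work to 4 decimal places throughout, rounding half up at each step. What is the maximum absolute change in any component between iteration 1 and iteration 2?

Iteration 1:
  x_1 = (-1 - (-3)·-1.0000 - (4)·1.0000) / (9) = -0.8889
  x_2 = (10 - (-3)·-2.0000 - (-3)·1.0000) / (7) = 1.0000
  x_3 = (10 - (1)·-2.0000 - (-2)·-1.0000) / (4) = 2.5000
Iteration 2:
  x_1 = (-1 - (-3)·1.0000 - (4)·2.5000) / (9) = -0.8889
  x_2 = (10 - (-3)·-0.8889 - (-3)·2.5000) / (7) = 2.1190
  x_3 = (10 - (1)·-0.8889 - (-2)·1.0000) / (4) = 3.2222
Change: (0.0000, 1.1190, 0.7222) → max |·| = 1.1190

1.1190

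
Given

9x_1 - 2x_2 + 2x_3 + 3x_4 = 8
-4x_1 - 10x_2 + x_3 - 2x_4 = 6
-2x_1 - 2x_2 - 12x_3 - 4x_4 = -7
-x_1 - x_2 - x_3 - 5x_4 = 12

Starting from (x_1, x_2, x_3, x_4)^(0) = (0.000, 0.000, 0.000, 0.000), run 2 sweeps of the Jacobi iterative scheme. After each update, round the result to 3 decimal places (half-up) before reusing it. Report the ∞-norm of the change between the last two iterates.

Iteration 1:
  x_1 = (8 - (-2)·0.000 - (2)·0.000 - (3)·0.000) / (9) = 0.889
  x_2 = (6 - (-4)·0.000 - (1)·0.000 - (-2)·0.000) / (-10) = -0.600
  x_3 = (-7 - (-2)·0.000 - (-2)·0.000 - (-4)·0.000) / (-12) = 0.583
  x_4 = (12 - (-1)·0.000 - (-1)·0.000 - (-1)·0.000) / (-5) = -2.400
Iteration 2:
  x_1 = (8 - (-2)·-0.600 - (2)·0.583 - (3)·-2.400) / (9) = 1.426
  x_2 = (6 - (-4)·0.889 - (1)·0.583 - (-2)·-2.400) / (-10) = -0.417
  x_3 = (-7 - (-2)·0.889 - (-2)·-0.600 - (-4)·-2.400) / (-12) = 1.335
  x_4 = (12 - (-1)·0.889 - (-1)·-0.600 - (-1)·0.583) / (-5) = -2.574
Change: (0.537, 0.183, 0.752, -0.174) → max |·| = 0.752

0.752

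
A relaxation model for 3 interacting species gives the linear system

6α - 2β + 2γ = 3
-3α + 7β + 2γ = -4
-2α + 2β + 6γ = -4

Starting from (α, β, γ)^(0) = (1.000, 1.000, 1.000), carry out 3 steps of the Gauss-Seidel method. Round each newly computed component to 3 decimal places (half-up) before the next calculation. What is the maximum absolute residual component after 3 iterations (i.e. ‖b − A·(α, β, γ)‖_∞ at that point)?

Iteration 1:
  α = (3 - (-2)·1.000 - (2)·1.000) / (6) = 0.500
  β = (-4 - (-3)·0.500 - (2)·1.000) / (7) = -0.643
  γ = (-4 - (-2)·0.500 - (2)·-0.643) / (6) = -0.286
Iteration 2:
  α = (3 - (-2)·-0.643 - (2)·-0.286) / (6) = 0.381
  β = (-4 - (-3)·0.381 - (2)·-0.286) / (7) = -0.326
  γ = (-4 - (-2)·0.381 - (2)·-0.326) / (6) = -0.431
Iteration 3:
  α = (3 - (-2)·-0.326 - (2)·-0.431) / (6) = 0.535
  β = (-4 - (-3)·0.535 - (2)·-0.431) / (7) = -0.219
  γ = (-4 - (-2)·0.535 - (2)·-0.219) / (6) = -0.415
Residual b − A·x = (0.182, -0.032, -0.002); ∞-norm = 0.182

0.182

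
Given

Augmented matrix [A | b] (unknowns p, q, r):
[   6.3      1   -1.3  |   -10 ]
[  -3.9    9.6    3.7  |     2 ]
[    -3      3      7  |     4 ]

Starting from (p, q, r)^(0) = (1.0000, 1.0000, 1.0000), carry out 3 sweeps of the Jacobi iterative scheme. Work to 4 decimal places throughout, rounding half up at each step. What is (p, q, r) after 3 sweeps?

Iteration 1:
  p = (-10 - (1)·1.0000 - (-1.3)·1.0000) / (6.3) = -1.5397
  q = (2 - (-3.9)·1.0000 - (3.7)·1.0000) / (9.6) = 0.2292
  r = (4 - (-3)·1.0000 - (3)·1.0000) / (7) = 0.5714
Iteration 2:
  p = (-10 - (1)·0.2292 - (-1.3)·0.5714) / (6.3) = -1.5058
  q = (2 - (-3.9)·-1.5397 - (3.7)·0.5714) / (9.6) = -0.6374
  r = (4 - (-3)·-1.5397 - (3)·0.2292) / (7) = -0.1867
Iteration 3:
  p = (-10 - (1)·-0.6374 - (-1.3)·-0.1867) / (6.3) = -1.5247
  q = (2 - (-3.9)·-1.5058 - (3.7)·-0.1867) / (9.6) = -0.3314
  r = (4 - (-3)·-1.5058 - (3)·-0.6374) / (7) = 0.1993

(-1.5247, -0.3314, 0.1993)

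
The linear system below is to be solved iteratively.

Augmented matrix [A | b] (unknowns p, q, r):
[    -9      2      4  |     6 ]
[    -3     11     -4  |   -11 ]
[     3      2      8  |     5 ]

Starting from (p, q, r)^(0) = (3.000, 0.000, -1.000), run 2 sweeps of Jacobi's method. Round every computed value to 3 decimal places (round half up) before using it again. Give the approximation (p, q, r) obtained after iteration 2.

(-1.010, -1.485, 1.178)

Iteration 1:
  p = (6 - (2)·0.000 - (4)·-1.000) / (-9) = -1.111
  q = (-11 - (-3)·3.000 - (-4)·-1.000) / (11) = -0.545
  r = (5 - (3)·3.000 - (2)·0.000) / (8) = -0.500
Iteration 2:
  p = (6 - (2)·-0.545 - (4)·-0.500) / (-9) = -1.010
  q = (-11 - (-3)·-1.111 - (-4)·-0.500) / (11) = -1.485
  r = (5 - (3)·-1.111 - (2)·-0.545) / (8) = 1.178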